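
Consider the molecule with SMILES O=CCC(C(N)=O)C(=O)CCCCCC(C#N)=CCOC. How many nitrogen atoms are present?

2

Scan the SMILES for N atoms (remember two-letter symbols like Cl and Br are single atoms).
Nitrogen count: 2.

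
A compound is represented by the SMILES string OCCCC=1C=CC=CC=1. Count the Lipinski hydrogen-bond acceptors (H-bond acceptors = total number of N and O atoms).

N atoms: 0; O atoms: 1.
Lipinski HBA = 0 + 1 = 1.

1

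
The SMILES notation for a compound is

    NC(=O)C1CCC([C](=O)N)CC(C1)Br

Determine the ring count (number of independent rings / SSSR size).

1

In SMILES, each pair of matching ring-closure digits denotes one ring-closing bond; the number of such bonds equals the number of independent rings.
Ring-closure bonds here: 1.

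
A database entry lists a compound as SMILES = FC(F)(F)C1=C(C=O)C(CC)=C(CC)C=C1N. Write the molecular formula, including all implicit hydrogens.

Walk through each heavy atom and fill implicit hydrogens from standard valence (C 4, N 3, O 2, S 2, halogen 1):
  atom 1: F (halogen, monovalent) → 0 H
  atom 2: C, bond orders sum to 4 (valence 4) → 0 H
  atom 3: F (halogen, monovalent) → 0 H
  atom 4: F (halogen, monovalent) → 0 H
  atom 5: C, bond orders sum to 4 (valence 4) → 0 H
  atom 6: C, bond orders sum to 4 (valence 4) → 0 H
  atom 7: C, bond orders sum to 3 (valence 4) → 1 H
  atom 8: O, bond orders sum to 2 (valence 2) → 0 H
  atom 9: C, bond orders sum to 4 (valence 4) → 0 H
  atom 10: C, bond orders sum to 2 (valence 4) → 2 H
  atom 11: C, bond orders sum to 1 (valence 4) → 3 H
  atom 12: C, bond orders sum to 4 (valence 4) → 0 H
  atom 13: C, bond orders sum to 2 (valence 4) → 2 H
  atom 14: C, bond orders sum to 1 (valence 4) → 3 H
  atom 15: C, bond orders sum to 3 (valence 4) → 1 H
  atom 16: C, bond orders sum to 4 (valence 4) → 0 H
  atom 17: N, bond orders sum to 1 (valence 3) → 2 H
Totals → C:12, H:14, F:3, N:1, O:1.

C12H14F3NO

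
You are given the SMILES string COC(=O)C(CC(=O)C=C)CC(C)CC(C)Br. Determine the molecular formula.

C13H21BrO3

Walk through each heavy atom and fill implicit hydrogens from standard valence (C 4, N 3, O 2, S 2, halogen 1):
  atom 1: C, bond orders sum to 1 (valence 4) → 3 H
  atom 2: O, bond orders sum to 2 (valence 2) → 0 H
  atom 3: C, bond orders sum to 4 (valence 4) → 0 H
  atom 4: O, bond orders sum to 2 (valence 2) → 0 H
  atom 5: C, bond orders sum to 3 (valence 4) → 1 H
  atom 6: C, bond orders sum to 2 (valence 4) → 2 H
  atom 7: C, bond orders sum to 4 (valence 4) → 0 H
  atom 8: O, bond orders sum to 2 (valence 2) → 0 H
  atom 9: C, bond orders sum to 3 (valence 4) → 1 H
  atom 10: C, bond orders sum to 2 (valence 4) → 2 H
  atom 11: C, bond orders sum to 2 (valence 4) → 2 H
  atom 12: C, bond orders sum to 3 (valence 4) → 1 H
  atom 13: C, bond orders sum to 1 (valence 4) → 3 H
  atom 14: C, bond orders sum to 2 (valence 4) → 2 H
  atom 15: C, bond orders sum to 3 (valence 4) → 1 H
  atom 16: C, bond orders sum to 1 (valence 4) → 3 H
  atom 17: Br (halogen, monovalent) → 0 H
Totals → C:13, H:21, Br:1, O:3.
In Hill order: C13H21BrO3.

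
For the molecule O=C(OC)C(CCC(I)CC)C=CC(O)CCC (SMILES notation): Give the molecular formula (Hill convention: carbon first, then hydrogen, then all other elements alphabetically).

C14H25IO3

Walk through each heavy atom and fill implicit hydrogens from standard valence (C 4, N 3, O 2, S 2, halogen 1):
  atom 1: O, bond orders sum to 2 (valence 2) → 0 H
  atom 2: C, bond orders sum to 4 (valence 4) → 0 H
  atom 3: O, bond orders sum to 2 (valence 2) → 0 H
  atom 4: C, bond orders sum to 1 (valence 4) → 3 H
  atom 5: C, bond orders sum to 3 (valence 4) → 1 H
  atom 6: C, bond orders sum to 2 (valence 4) → 2 H
  atom 7: C, bond orders sum to 2 (valence 4) → 2 H
  atom 8: C, bond orders sum to 3 (valence 4) → 1 H
  atom 9: I (halogen, monovalent) → 0 H
  atom 10: C, bond orders sum to 2 (valence 4) → 2 H
  atom 11: C, bond orders sum to 1 (valence 4) → 3 H
  atom 12: C, bond orders sum to 3 (valence 4) → 1 H
  atom 13: C, bond orders sum to 3 (valence 4) → 1 H
  atom 14: C, bond orders sum to 3 (valence 4) → 1 H
  atom 15: O, bond orders sum to 1 (valence 2) → 1 H
  atom 16: C, bond orders sum to 2 (valence 4) → 2 H
  atom 17: C, bond orders sum to 2 (valence 4) → 2 H
  atom 18: C, bond orders sum to 1 (valence 4) → 3 H
Totals → C:14, H:25, I:1, O:3.
In Hill order: C14H25IO3.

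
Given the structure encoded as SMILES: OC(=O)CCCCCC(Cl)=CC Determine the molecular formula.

C9H15ClO2

Walk through each heavy atom and fill implicit hydrogens from standard valence (C 4, N 3, O 2, S 2, halogen 1):
  atom 1: O, bond orders sum to 1 (valence 2) → 1 H
  atom 2: C, bond orders sum to 4 (valence 4) → 0 H
  atom 3: O, bond orders sum to 2 (valence 2) → 0 H
  atom 4: C, bond orders sum to 2 (valence 4) → 2 H
  atom 5: C, bond orders sum to 2 (valence 4) → 2 H
  atom 6: C, bond orders sum to 2 (valence 4) → 2 H
  atom 7: C, bond orders sum to 2 (valence 4) → 2 H
  atom 8: C, bond orders sum to 2 (valence 4) → 2 H
  atom 9: C, bond orders sum to 4 (valence 4) → 0 H
  atom 10: Cl (halogen, monovalent) → 0 H
  atom 11: C, bond orders sum to 3 (valence 4) → 1 H
  atom 12: C, bond orders sum to 1 (valence 4) → 3 H
Totals → C:9, H:15, Cl:1, O:2.
In Hill order: C9H15ClO2.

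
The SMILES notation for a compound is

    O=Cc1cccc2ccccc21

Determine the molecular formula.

Walk through each heavy atom and fill implicit hydrogens from standard valence (C 4, N 3, O 2, S 2, halogen 1); for lowercase aromatic atoms, an aromatic c carries 1 H when it has two neighbours and 0 H with three, and aromatic n carries 0 H:
  atom 1: O, bond orders sum to 2 (valence 2) → 0 H
  atom 2: C, bond orders sum to 3 (valence 4) → 1 H
  atom 3: aromatic c, 3 neighbours → 0 H
  atom 4: aromatic c, 2 neighbours → 1 H
  atom 5: aromatic c, 2 neighbours → 1 H
  atom 6: aromatic c, 2 neighbours → 1 H
  atom 7: aromatic c, 3 neighbours → 0 H
  atom 8: aromatic c, 2 neighbours → 1 H
  atom 9: aromatic c, 2 neighbours → 1 H
  atom 10: aromatic c, 2 neighbours → 1 H
  atom 11: aromatic c, 2 neighbours → 1 H
  atom 12: aromatic c, 3 neighbours → 0 H
Totals → C:11, H:8, O:1.

C11H8O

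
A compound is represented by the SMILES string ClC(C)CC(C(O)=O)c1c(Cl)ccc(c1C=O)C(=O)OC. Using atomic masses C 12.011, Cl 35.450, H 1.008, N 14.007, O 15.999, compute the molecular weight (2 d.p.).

First, the molecular formula is C14H14Cl2O5 (counting implicit H from valence).
  C: 14 × 12.011 = 168.154
  Cl: 2 × 35.450 = 70.900
  H: 14 × 1.008 = 14.112
  O: 5 × 15.999 = 79.995
Sum: 14×12.011 + 2×35.450 + 14×1.008 + 5×15.999 = 333.161 → 333.16 g/mol.

333.16 g/mol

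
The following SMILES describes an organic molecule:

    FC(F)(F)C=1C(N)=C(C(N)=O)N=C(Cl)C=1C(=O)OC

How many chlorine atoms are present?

Scan the SMILES for Cl atoms (remember two-letter symbols like Cl and Br are single atoms).
Chlorine count: 1.

1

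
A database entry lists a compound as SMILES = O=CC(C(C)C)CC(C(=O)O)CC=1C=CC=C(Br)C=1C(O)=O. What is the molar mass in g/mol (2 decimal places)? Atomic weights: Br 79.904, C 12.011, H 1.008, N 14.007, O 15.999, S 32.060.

First, the molecular formula is C16H19BrO5 (counting implicit H from valence).
  Br: 1 × 79.904 = 79.904
  C: 16 × 12.011 = 192.176
  H: 19 × 1.008 = 19.152
  O: 5 × 15.999 = 79.995
Sum: 1×79.904 + 16×12.011 + 19×1.008 + 5×15.999 = 371.227 → 371.23 g/mol.

371.23 g/mol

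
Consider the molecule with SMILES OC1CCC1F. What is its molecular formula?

Walk through each heavy atom and fill implicit hydrogens from standard valence (C 4, N 3, O 2, S 2, halogen 1):
  atom 1: O, bond orders sum to 1 (valence 2) → 1 H
  atom 2: C, bond orders sum to 3 (valence 4) → 1 H
  atom 3: C, bond orders sum to 2 (valence 4) → 2 H
  atom 4: C, bond orders sum to 2 (valence 4) → 2 H
  atom 5: C, bond orders sum to 3 (valence 4) → 1 H
  atom 6: F (halogen, monovalent) → 0 H
Totals → C:4, H:7, F:1, O:1.
In Hill order: C4H7FO.

C4H7FO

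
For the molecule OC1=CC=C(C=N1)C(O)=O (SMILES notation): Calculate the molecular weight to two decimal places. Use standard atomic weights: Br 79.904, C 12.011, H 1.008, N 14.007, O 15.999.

139.11 g/mol

First, the molecular formula is C6H5NO3 (counting implicit H from valence).
  C: 6 × 12.011 = 72.066
  H: 5 × 1.008 = 5.040
  N: 1 × 14.007 = 14.007
  O: 3 × 15.999 = 47.997
Sum: 6×12.011 + 5×1.008 + 1×14.007 + 3×15.999 = 139.110 → 139.11 g/mol.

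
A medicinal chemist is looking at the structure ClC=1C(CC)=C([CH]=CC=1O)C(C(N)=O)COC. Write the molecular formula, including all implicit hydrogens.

C12H16ClNO3

Walk through each heavy atom and fill implicit hydrogens from standard valence (C 4, N 3, O 2, S 2, halogen 1):
  atom 1: Cl (halogen, monovalent) → 0 H
  atom 2: C, bond orders sum to 4 (valence 4) → 0 H
  atom 3: C, bond orders sum to 4 (valence 4) → 0 H
  atom 4: C, bond orders sum to 2 (valence 4) → 2 H
  atom 5: C, bond orders sum to 1 (valence 4) → 3 H
  atom 6: C, bond orders sum to 4 (valence 4) → 0 H
  atom 7: C with explicit H count 1
  atom 8: C, bond orders sum to 3 (valence 4) → 1 H
  atom 9: C, bond orders sum to 4 (valence 4) → 0 H
  atom 10: O, bond orders sum to 1 (valence 2) → 1 H
  atom 11: C, bond orders sum to 3 (valence 4) → 1 H
  atom 12: C, bond orders sum to 4 (valence 4) → 0 H
  atom 13: N, bond orders sum to 1 (valence 3) → 2 H
  atom 14: O, bond orders sum to 2 (valence 2) → 0 H
  atom 15: C, bond orders sum to 2 (valence 4) → 2 H
  atom 16: O, bond orders sum to 2 (valence 2) → 0 H
  atom 17: C, bond orders sum to 1 (valence 4) → 3 H
Totals → C:12, H:16, Cl:1, N:1, O:3.
In Hill order: C12H16ClNO3.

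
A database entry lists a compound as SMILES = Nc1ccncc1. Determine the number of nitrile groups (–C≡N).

0

Scan the SMILES for the nitrile motif — none present.
Groups that are present: 1 primary amine.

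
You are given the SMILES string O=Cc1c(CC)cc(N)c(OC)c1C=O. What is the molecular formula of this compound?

Walk through each heavy atom and fill implicit hydrogens from standard valence (C 4, N 3, O 2, S 2, halogen 1); for lowercase aromatic atoms, an aromatic c carries 1 H when it has two neighbours and 0 H with three, and aromatic n carries 0 H:
  atom 1: O, bond orders sum to 2 (valence 2) → 0 H
  atom 2: C, bond orders sum to 3 (valence 4) → 1 H
  atom 3: aromatic c, 3 neighbours → 0 H
  atom 4: aromatic c, 3 neighbours → 0 H
  atom 5: C, bond orders sum to 2 (valence 4) → 2 H
  atom 6: C, bond orders sum to 1 (valence 4) → 3 H
  atom 7: aromatic c, 2 neighbours → 1 H
  atom 8: aromatic c, 3 neighbours → 0 H
  atom 9: N, bond orders sum to 1 (valence 3) → 2 H
  atom 10: aromatic c, 3 neighbours → 0 H
  atom 11: O, bond orders sum to 2 (valence 2) → 0 H
  atom 12: C, bond orders sum to 1 (valence 4) → 3 H
  atom 13: aromatic c, 3 neighbours → 0 H
  atom 14: C, bond orders sum to 3 (valence 4) → 1 H
  atom 15: O, bond orders sum to 2 (valence 2) → 0 H
Totals → C:11, H:13, N:1, O:3.
In Hill order: C11H13NO3.

C11H13NO3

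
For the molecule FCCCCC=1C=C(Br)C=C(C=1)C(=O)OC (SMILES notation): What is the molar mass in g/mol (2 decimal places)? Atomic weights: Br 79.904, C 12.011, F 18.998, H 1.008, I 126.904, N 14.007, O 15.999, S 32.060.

First, the molecular formula is C12H14BrFO2 (counting implicit H from valence).
  Br: 1 × 79.904 = 79.904
  C: 12 × 12.011 = 144.132
  F: 1 × 18.998 = 18.998
  H: 14 × 1.008 = 14.112
  O: 2 × 15.999 = 31.998
Sum: 1×79.904 + 12×12.011 + 1×18.998 + 14×1.008 + 2×15.999 = 289.144 → 289.14 g/mol.

289.14 g/mol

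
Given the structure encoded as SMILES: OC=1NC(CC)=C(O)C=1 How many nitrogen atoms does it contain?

Scan the SMILES for N atoms (remember two-letter symbols like Cl and Br are single atoms).
Nitrogen count: 1.

1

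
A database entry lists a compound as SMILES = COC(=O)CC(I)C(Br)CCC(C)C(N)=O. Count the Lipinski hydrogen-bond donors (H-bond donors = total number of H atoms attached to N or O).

2

Donors: find every N or O and count the H atoms it carries.
  atom 2 (O): bond orders sum to 2 → 0 H
  atom 4 (O): bond orders sum to 2 → 0 H
  atom 15 (N): bond orders sum to 1 → 2 H
  atom 16 (O): bond orders sum to 2 → 0 H
Lipinski HBD = 2.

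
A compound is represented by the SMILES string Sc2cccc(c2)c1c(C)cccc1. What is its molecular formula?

C13H12S

Walk through each heavy atom and fill implicit hydrogens from standard valence (C 4, N 3, O 2, S 2, halogen 1); for lowercase aromatic atoms, an aromatic c carries 1 H when it has two neighbours and 0 H with three, and aromatic n carries 0 H:
  atom 1: S, bond orders sum to 1 (valence 2) → 1 H
  atom 2: aromatic c, 3 neighbours → 0 H
  atom 3: aromatic c, 2 neighbours → 1 H
  atom 4: aromatic c, 2 neighbours → 1 H
  atom 5: aromatic c, 2 neighbours → 1 H
  atom 6: aromatic c, 3 neighbours → 0 H
  atom 7: aromatic c, 2 neighbours → 1 H
  atom 8: aromatic c, 3 neighbours → 0 H
  atom 9: aromatic c, 3 neighbours → 0 H
  atom 10: C, bond orders sum to 1 (valence 4) → 3 H
  atom 11: aromatic c, 2 neighbours → 1 H
  atom 12: aromatic c, 2 neighbours → 1 H
  atom 13: aromatic c, 2 neighbours → 1 H
  atom 14: aromatic c, 2 neighbours → 1 H
Totals → C:13, H:12, S:1.
In Hill order: C13H12S.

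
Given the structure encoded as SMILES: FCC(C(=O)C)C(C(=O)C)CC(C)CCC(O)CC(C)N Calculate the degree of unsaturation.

Degree of unsaturation = (number of rings) + (number of π bonds).
Ring closures in the SMILES: 0.
π bonds: 2 double bonds (each 1 DoU) → 2 DoU from unsaturation.
Total DoU = 0 + 2 = 2.

2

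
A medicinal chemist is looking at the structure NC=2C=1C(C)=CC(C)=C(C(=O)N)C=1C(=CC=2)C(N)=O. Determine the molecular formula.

C14H15N3O2

Walk through each heavy atom and fill implicit hydrogens from standard valence (C 4, N 3, O 2, S 2, halogen 1):
  atom 1: N, bond orders sum to 1 (valence 3) → 2 H
  atom 2: C, bond orders sum to 4 (valence 4) → 0 H
  atom 3: C, bond orders sum to 4 (valence 4) → 0 H
  atom 4: C, bond orders sum to 4 (valence 4) → 0 H
  atom 5: C, bond orders sum to 1 (valence 4) → 3 H
  atom 6: C, bond orders sum to 3 (valence 4) → 1 H
  atom 7: C, bond orders sum to 4 (valence 4) → 0 H
  atom 8: C, bond orders sum to 1 (valence 4) → 3 H
  atom 9: C, bond orders sum to 4 (valence 4) → 0 H
  atom 10: C, bond orders sum to 4 (valence 4) → 0 H
  atom 11: O, bond orders sum to 2 (valence 2) → 0 H
  atom 12: N, bond orders sum to 1 (valence 3) → 2 H
  atom 13: C, bond orders sum to 4 (valence 4) → 0 H
  atom 14: C, bond orders sum to 4 (valence 4) → 0 H
  atom 15: C, bond orders sum to 3 (valence 4) → 1 H
  atom 16: C, bond orders sum to 3 (valence 4) → 1 H
  atom 17: C, bond orders sum to 4 (valence 4) → 0 H
  atom 18: N, bond orders sum to 1 (valence 3) → 2 H
  atom 19: O, bond orders sum to 2 (valence 2) → 0 H
Totals → C:14, H:15, N:3, O:2.
In Hill order: C14H15N3O2.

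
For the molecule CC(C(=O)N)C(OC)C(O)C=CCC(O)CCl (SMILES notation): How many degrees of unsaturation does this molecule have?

2

Degree of unsaturation = (number of rings) + (number of π bonds).
Ring closures in the SMILES: 0.
π bonds: 2 double bonds (each 1 DoU) → 2 DoU from unsaturation.
Total DoU = 0 + 2 = 2.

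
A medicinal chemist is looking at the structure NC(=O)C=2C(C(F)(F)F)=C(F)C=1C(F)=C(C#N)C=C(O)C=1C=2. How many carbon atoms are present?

13

Count every carbon token in the SMILES (each C, including those in ring-closure positions and inside branches).
Carbon count: 13.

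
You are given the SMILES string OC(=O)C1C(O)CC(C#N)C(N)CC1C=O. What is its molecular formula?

Walk through each heavy atom and fill implicit hydrogens from standard valence (C 4, N 3, O 2, S 2, halogen 1):
  atom 1: O, bond orders sum to 1 (valence 2) → 1 H
  atom 2: C, bond orders sum to 4 (valence 4) → 0 H
  atom 3: O, bond orders sum to 2 (valence 2) → 0 H
  atom 4: C, bond orders sum to 3 (valence 4) → 1 H
  atom 5: C, bond orders sum to 3 (valence 4) → 1 H
  atom 6: O, bond orders sum to 1 (valence 2) → 1 H
  atom 7: C, bond orders sum to 2 (valence 4) → 2 H
  atom 8: C, bond orders sum to 3 (valence 4) → 1 H
  atom 9: C, bond orders sum to 4 (valence 4) → 0 H
  atom 10: N, bond orders sum to 3 (valence 3) → 0 H
  atom 11: C, bond orders sum to 3 (valence 4) → 1 H
  atom 12: N, bond orders sum to 1 (valence 3) → 2 H
  atom 13: C, bond orders sum to 2 (valence 4) → 2 H
  atom 14: C, bond orders sum to 3 (valence 4) → 1 H
  atom 15: C, bond orders sum to 3 (valence 4) → 1 H
  atom 16: O, bond orders sum to 2 (valence 2) → 0 H
Totals → C:10, H:14, N:2, O:4.
In Hill order: C10H14N2O4.

C10H14N2O4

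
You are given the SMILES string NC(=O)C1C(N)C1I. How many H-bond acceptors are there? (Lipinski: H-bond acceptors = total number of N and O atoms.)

N atoms: 2; O atoms: 1.
Lipinski HBA = 2 + 1 = 3.

3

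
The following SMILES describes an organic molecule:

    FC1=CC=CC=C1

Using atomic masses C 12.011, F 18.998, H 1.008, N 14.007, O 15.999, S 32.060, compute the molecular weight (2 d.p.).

First, the molecular formula is C6H5F (counting implicit H from valence).
  C: 6 × 12.011 = 72.066
  F: 1 × 18.998 = 18.998
  H: 5 × 1.008 = 5.040
Sum: 6×12.011 + 1×18.998 + 5×1.008 = 96.104 → 96.10 g/mol.

96.10 g/mol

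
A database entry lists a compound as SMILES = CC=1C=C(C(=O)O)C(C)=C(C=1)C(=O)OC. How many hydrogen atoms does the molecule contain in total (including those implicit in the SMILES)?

12

Walk through each heavy atom and fill implicit hydrogens from standard valence (C 4, N 3, O 2, S 2, halogen 1):
  atom 1: C, bond orders sum to 1 (valence 4) → 3 H
  atom 2: C, bond orders sum to 4 (valence 4) → 0 H
  atom 3: C, bond orders sum to 3 (valence 4) → 1 H
  atom 4: C, bond orders sum to 4 (valence 4) → 0 H
  atom 5: C, bond orders sum to 4 (valence 4) → 0 H
  atom 6: O, bond orders sum to 2 (valence 2) → 0 H
  atom 7: O, bond orders sum to 1 (valence 2) → 1 H
  atom 8: C, bond orders sum to 4 (valence 4) → 0 H
  atom 9: C, bond orders sum to 1 (valence 4) → 3 H
  atom 10: C, bond orders sum to 4 (valence 4) → 0 H
  atom 11: C, bond orders sum to 3 (valence 4) → 1 H
  atom 12: C, bond orders sum to 4 (valence 4) → 0 H
  atom 13: O, bond orders sum to 2 (valence 2) → 0 H
  atom 14: O, bond orders sum to 2 (valence 2) → 0 H
  atom 15: C, bond orders sum to 1 (valence 4) → 3 H
Total hydrogens: 12.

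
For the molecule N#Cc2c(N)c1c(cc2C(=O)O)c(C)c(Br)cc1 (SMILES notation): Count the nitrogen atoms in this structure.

Scan the SMILES for N atoms (remember two-letter symbols like Cl and Br are single atoms).
Nitrogen count: 2.

2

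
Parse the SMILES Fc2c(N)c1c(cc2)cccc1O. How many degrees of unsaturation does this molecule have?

7

Molecular formula: C10H8FNO.
DoU = (2C + 2 + N − H − X) / 2, where X is the halogen count and O/S are ignored.
    = (2·10 + 2 + 1 − 8 − 1) / 2 = 14 / 2 = 7.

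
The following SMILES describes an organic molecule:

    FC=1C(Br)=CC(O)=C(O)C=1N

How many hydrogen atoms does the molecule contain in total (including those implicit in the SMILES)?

5

Walk through each heavy atom and fill implicit hydrogens from standard valence (C 4, N 3, O 2, S 2, halogen 1):
  atom 1: F (halogen, monovalent) → 0 H
  atom 2: C, bond orders sum to 4 (valence 4) → 0 H
  atom 3: C, bond orders sum to 4 (valence 4) → 0 H
  atom 4: Br (halogen, monovalent) → 0 H
  atom 5: C, bond orders sum to 3 (valence 4) → 1 H
  atom 6: C, bond orders sum to 4 (valence 4) → 0 H
  atom 7: O, bond orders sum to 1 (valence 2) → 1 H
  atom 8: C, bond orders sum to 4 (valence 4) → 0 H
  atom 9: O, bond orders sum to 1 (valence 2) → 1 H
  atom 10: C, bond orders sum to 4 (valence 4) → 0 H
  atom 11: N, bond orders sum to 1 (valence 3) → 2 H
Total hydrogens: 5.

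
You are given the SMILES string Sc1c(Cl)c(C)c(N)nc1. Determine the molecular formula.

C6H7ClN2S

Walk through each heavy atom and fill implicit hydrogens from standard valence (C 4, N 3, O 2, S 2, halogen 1); for lowercase aromatic atoms, an aromatic c carries 1 H when it has two neighbours and 0 H with three, and aromatic n carries 0 H:
  atom 1: S, bond orders sum to 1 (valence 2) → 1 H
  atom 2: aromatic c, 3 neighbours → 0 H
  atom 3: aromatic c, 3 neighbours → 0 H
  atom 4: Cl (halogen, monovalent) → 0 H
  atom 5: aromatic c, 3 neighbours → 0 H
  atom 6: C, bond orders sum to 1 (valence 4) → 3 H
  atom 7: aromatic c, 3 neighbours → 0 H
  atom 8: N, bond orders sum to 1 (valence 3) → 2 H
  atom 9: aromatic n, 2 neighbours → 0 H
  atom 10: aromatic c, 2 neighbours → 1 H
Totals → C:6, H:7, Cl:1, N:2, S:1.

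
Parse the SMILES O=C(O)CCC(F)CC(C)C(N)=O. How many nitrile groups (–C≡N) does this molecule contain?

Scan the SMILES for the nitrile motif — none present.
Groups that are present: 1 amide, 1 carboxylic acid.

0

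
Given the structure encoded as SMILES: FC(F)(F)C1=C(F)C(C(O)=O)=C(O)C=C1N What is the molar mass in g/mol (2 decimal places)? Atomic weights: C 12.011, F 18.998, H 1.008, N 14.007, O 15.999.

239.12 g/mol

First, the molecular formula is C8H5F4NO3 (counting implicit H from valence).
  C: 8 × 12.011 = 96.088
  F: 4 × 18.998 = 75.992
  H: 5 × 1.008 = 5.040
  N: 1 × 14.007 = 14.007
  O: 3 × 15.999 = 47.997
Sum: 8×12.011 + 4×18.998 + 5×1.008 + 1×14.007 + 3×15.999 = 239.124 → 239.12 g/mol.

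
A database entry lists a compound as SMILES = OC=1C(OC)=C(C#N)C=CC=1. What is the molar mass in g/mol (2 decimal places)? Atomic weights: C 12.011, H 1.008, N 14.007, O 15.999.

149.15 g/mol

First, the molecular formula is C8H7NO2 (counting implicit H from valence).
  C: 8 × 12.011 = 96.088
  H: 7 × 1.008 = 7.056
  N: 1 × 14.007 = 14.007
  O: 2 × 15.999 = 31.998
Sum: 8×12.011 + 7×1.008 + 1×14.007 + 2×15.999 = 149.149 → 149.15 g/mol.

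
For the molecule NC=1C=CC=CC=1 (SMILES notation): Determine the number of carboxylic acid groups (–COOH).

Scan the SMILES for the carboxylic acid motif — none present.
Groups that are present: 1 primary amine.

0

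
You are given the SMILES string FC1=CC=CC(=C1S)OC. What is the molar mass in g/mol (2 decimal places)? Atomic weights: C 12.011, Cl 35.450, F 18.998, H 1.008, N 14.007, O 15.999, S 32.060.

158.19 g/mol

First, the molecular formula is C7H7FOS (counting implicit H from valence).
  C: 7 × 12.011 = 84.077
  F: 1 × 18.998 = 18.998
  H: 7 × 1.008 = 7.056
  O: 1 × 15.999 = 15.999
  S: 1 × 32.060 = 32.060
Sum: 7×12.011 + 1×18.998 + 7×1.008 + 1×15.999 + 1×32.060 = 158.190 → 158.19 g/mol.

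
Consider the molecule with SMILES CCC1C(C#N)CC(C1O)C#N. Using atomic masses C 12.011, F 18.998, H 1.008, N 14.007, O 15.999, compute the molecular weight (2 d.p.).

164.21 g/mol

First, the molecular formula is C9H12N2O (counting implicit H from valence).
  C: 9 × 12.011 = 108.099
  H: 12 × 1.008 = 12.096
  N: 2 × 14.007 = 28.014
  O: 1 × 15.999 = 15.999
Sum: 9×12.011 + 12×1.008 + 2×14.007 + 1×15.999 = 164.208 → 164.21 g/mol.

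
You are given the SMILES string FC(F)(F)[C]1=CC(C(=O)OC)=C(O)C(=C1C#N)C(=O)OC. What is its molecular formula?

Walk through each heavy atom and fill implicit hydrogens from standard valence (C 4, N 3, O 2, S 2, halogen 1):
  atom 1: F (halogen, monovalent) → 0 H
  atom 2: C, bond orders sum to 4 (valence 4) → 0 H
  atom 3: F (halogen, monovalent) → 0 H
  atom 4: F (halogen, monovalent) → 0 H
  atom 5: C with explicit H count 0
  atom 6: C, bond orders sum to 3 (valence 4) → 1 H
  atom 7: C, bond orders sum to 4 (valence 4) → 0 H
  atom 8: C, bond orders sum to 4 (valence 4) → 0 H
  atom 9: O, bond orders sum to 2 (valence 2) → 0 H
  atom 10: O, bond orders sum to 2 (valence 2) → 0 H
  atom 11: C, bond orders sum to 1 (valence 4) → 3 H
  atom 12: C, bond orders sum to 4 (valence 4) → 0 H
  atom 13: O, bond orders sum to 1 (valence 2) → 1 H
  atom 14: C, bond orders sum to 4 (valence 4) → 0 H
  atom 15: C, bond orders sum to 4 (valence 4) → 0 H
  atom 16: C, bond orders sum to 4 (valence 4) → 0 H
  atom 17: N, bond orders sum to 3 (valence 3) → 0 H
  atom 18: C, bond orders sum to 4 (valence 4) → 0 H
  atom 19: O, bond orders sum to 2 (valence 2) → 0 H
  atom 20: O, bond orders sum to 2 (valence 2) → 0 H
  atom 21: C, bond orders sum to 1 (valence 4) → 3 H
Totals → C:12, H:8, F:3, N:1, O:5.
In Hill order: C12H8F3NO5.

C12H8F3NO5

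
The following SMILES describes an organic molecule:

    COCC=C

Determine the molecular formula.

Walk through each heavy atom and fill implicit hydrogens from standard valence (C 4, N 3, O 2, S 2, halogen 1):
  atom 1: C, bond orders sum to 1 (valence 4) → 3 H
  atom 2: O, bond orders sum to 2 (valence 2) → 0 H
  atom 3: C, bond orders sum to 2 (valence 4) → 2 H
  atom 4: C, bond orders sum to 3 (valence 4) → 1 H
  atom 5: C, bond orders sum to 2 (valence 4) → 2 H
Totals → C:4, H:8, O:1.

C4H8O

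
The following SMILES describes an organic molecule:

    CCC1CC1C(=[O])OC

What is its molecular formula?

Walk through each heavy atom and fill implicit hydrogens from standard valence (C 4, N 3, O 2, S 2, halogen 1):
  atom 1: C, bond orders sum to 1 (valence 4) → 3 H
  atom 2: C, bond orders sum to 2 (valence 4) → 2 H
  atom 3: C, bond orders sum to 3 (valence 4) → 1 H
  atom 4: C, bond orders sum to 2 (valence 4) → 2 H
  atom 5: C, bond orders sum to 3 (valence 4) → 1 H
  atom 6: C, bond orders sum to 4 (valence 4) → 0 H
  atom 7: O with explicit H count 0
  atom 8: O, bond orders sum to 2 (valence 2) → 0 H
  atom 9: C, bond orders sum to 1 (valence 4) → 3 H
Totals → C:7, H:12, O:2.
In Hill order: C7H12O2.

C7H12O2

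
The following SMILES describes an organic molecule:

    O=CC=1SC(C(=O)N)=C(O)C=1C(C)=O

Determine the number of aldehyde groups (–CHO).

The aldehyde motif appears at heavy-atom position 2 in the SMILES.
Other groups present: 1 amide, 1 hydroxyl, 1 ketone.
Aldehyde count: 1.

1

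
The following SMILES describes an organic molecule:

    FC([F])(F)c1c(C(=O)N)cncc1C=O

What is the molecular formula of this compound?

Walk through each heavy atom and fill implicit hydrogens from standard valence (C 4, N 3, O 2, S 2, halogen 1); for lowercase aromatic atoms, an aromatic c carries 1 H when it has two neighbours and 0 H with three, and aromatic n carries 0 H:
  atom 1: F (halogen, monovalent) → 0 H
  atom 2: C, bond orders sum to 4 (valence 4) → 0 H
  atom 3: F with explicit H count 0
  atom 4: F (halogen, monovalent) → 0 H
  atom 5: aromatic c, 3 neighbours → 0 H
  atom 6: aromatic c, 3 neighbours → 0 H
  atom 7: C, bond orders sum to 4 (valence 4) → 0 H
  atom 8: O, bond orders sum to 2 (valence 2) → 0 H
  atom 9: N, bond orders sum to 1 (valence 3) → 2 H
  atom 10: aromatic c, 2 neighbours → 1 H
  atom 11: aromatic n, 2 neighbours → 0 H
  atom 12: aromatic c, 2 neighbours → 1 H
  atom 13: aromatic c, 3 neighbours → 0 H
  atom 14: C, bond orders sum to 3 (valence 4) → 1 H
  atom 15: O, bond orders sum to 2 (valence 2) → 0 H
Totals → C:8, H:5, F:3, N:2, O:2.

C8H5F3N2O2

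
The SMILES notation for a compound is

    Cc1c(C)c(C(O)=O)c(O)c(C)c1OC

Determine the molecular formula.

C11H14O4

Walk through each heavy atom and fill implicit hydrogens from standard valence (C 4, N 3, O 2, S 2, halogen 1); for lowercase aromatic atoms, an aromatic c carries 1 H when it has two neighbours and 0 H with three, and aromatic n carries 0 H:
  atom 1: C, bond orders sum to 1 (valence 4) → 3 H
  atom 2: aromatic c, 3 neighbours → 0 H
  atom 3: aromatic c, 3 neighbours → 0 H
  atom 4: C, bond orders sum to 1 (valence 4) → 3 H
  atom 5: aromatic c, 3 neighbours → 0 H
  atom 6: C, bond orders sum to 4 (valence 4) → 0 H
  atom 7: O, bond orders sum to 1 (valence 2) → 1 H
  atom 8: O, bond orders sum to 2 (valence 2) → 0 H
  atom 9: aromatic c, 3 neighbours → 0 H
  atom 10: O, bond orders sum to 1 (valence 2) → 1 H
  atom 11: aromatic c, 3 neighbours → 0 H
  atom 12: C, bond orders sum to 1 (valence 4) → 3 H
  atom 13: aromatic c, 3 neighbours → 0 H
  atom 14: O, bond orders sum to 2 (valence 2) → 0 H
  atom 15: C, bond orders sum to 1 (valence 4) → 3 H
Totals → C:11, H:14, O:4.
In Hill order: C11H14O4.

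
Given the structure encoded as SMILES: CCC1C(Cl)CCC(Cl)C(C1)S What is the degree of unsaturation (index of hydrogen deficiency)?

Degree of unsaturation = (number of rings) + (number of π bonds).
Ring closures in the SMILES: 1.
π bonds: none → 0 DoU from unsaturation.
Total DoU = 1 + 0 = 1.

1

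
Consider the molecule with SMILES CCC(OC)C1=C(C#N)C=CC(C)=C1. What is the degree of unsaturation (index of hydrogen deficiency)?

6

Molecular formula: C12H15NO.
DoU = (2C + 2 + N − H − X) / 2, where X is the halogen count and O/S are ignored.
    = (2·12 + 2 + 1 − 15 − 0) / 2 = 12 / 2 = 6.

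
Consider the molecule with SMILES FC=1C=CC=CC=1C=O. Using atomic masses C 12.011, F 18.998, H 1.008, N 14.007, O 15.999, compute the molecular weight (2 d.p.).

First, the molecular formula is C7H5FO (counting implicit H from valence).
  C: 7 × 12.011 = 84.077
  F: 1 × 18.998 = 18.998
  H: 5 × 1.008 = 5.040
  O: 1 × 15.999 = 15.999
Sum: 7×12.011 + 1×18.998 + 5×1.008 + 1×15.999 = 124.114 → 124.11 g/mol.

124.11 g/mol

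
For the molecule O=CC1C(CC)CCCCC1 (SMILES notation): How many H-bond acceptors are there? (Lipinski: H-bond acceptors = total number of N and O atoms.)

N atoms: 0; O atoms: 1.
Lipinski HBA = 0 + 1 = 1.

1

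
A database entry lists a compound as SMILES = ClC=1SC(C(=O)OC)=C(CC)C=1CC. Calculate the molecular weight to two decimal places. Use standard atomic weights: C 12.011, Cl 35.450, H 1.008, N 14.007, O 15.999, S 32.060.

232.72 g/mol

First, the molecular formula is C10H13ClO2S (counting implicit H from valence).
  C: 10 × 12.011 = 120.110
  Cl: 1 × 35.450 = 35.450
  H: 13 × 1.008 = 13.104
  O: 2 × 15.999 = 31.998
  S: 1 × 32.060 = 32.060
Sum: 10×12.011 + 1×35.450 + 13×1.008 + 2×15.999 + 1×32.060 = 232.722 → 232.72 g/mol.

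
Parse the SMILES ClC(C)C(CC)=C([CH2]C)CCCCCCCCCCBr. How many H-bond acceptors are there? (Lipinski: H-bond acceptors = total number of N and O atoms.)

N atoms: 0; O atoms: 0.
Lipinski HBA = 0 + 0 = 0.

0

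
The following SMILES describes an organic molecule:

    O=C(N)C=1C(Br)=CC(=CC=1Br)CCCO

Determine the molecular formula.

Walk through each heavy atom and fill implicit hydrogens from standard valence (C 4, N 3, O 2, S 2, halogen 1):
  atom 1: O, bond orders sum to 2 (valence 2) → 0 H
  atom 2: C, bond orders sum to 4 (valence 4) → 0 H
  atom 3: N, bond orders sum to 1 (valence 3) → 2 H
  atom 4: C, bond orders sum to 4 (valence 4) → 0 H
  atom 5: C, bond orders sum to 4 (valence 4) → 0 H
  atom 6: Br (halogen, monovalent) → 0 H
  atom 7: C, bond orders sum to 3 (valence 4) → 1 H
  atom 8: C, bond orders sum to 4 (valence 4) → 0 H
  atom 9: C, bond orders sum to 3 (valence 4) → 1 H
  atom 10: C, bond orders sum to 4 (valence 4) → 0 H
  atom 11: Br (halogen, monovalent) → 0 H
  atom 12: C, bond orders sum to 2 (valence 4) → 2 H
  atom 13: C, bond orders sum to 2 (valence 4) → 2 H
  atom 14: C, bond orders sum to 2 (valence 4) → 2 H
  atom 15: O, bond orders sum to 1 (valence 2) → 1 H
Totals → C:10, H:11, Br:2, N:1, O:2.
In Hill order: C10H11Br2NO2.

C10H11Br2NO2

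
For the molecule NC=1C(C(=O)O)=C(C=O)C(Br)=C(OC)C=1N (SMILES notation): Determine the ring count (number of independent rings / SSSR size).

1

In SMILES, each pair of matching ring-closure digits denotes one ring-closing bond; the number of such bonds equals the number of independent rings.
Ring-closure bonds here: 1.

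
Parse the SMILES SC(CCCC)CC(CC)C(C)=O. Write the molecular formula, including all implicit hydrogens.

C11H22OS

Walk through each heavy atom and fill implicit hydrogens from standard valence (C 4, N 3, O 2, S 2, halogen 1):
  atom 1: S, bond orders sum to 1 (valence 2) → 1 H
  atom 2: C, bond orders sum to 3 (valence 4) → 1 H
  atom 3: C, bond orders sum to 2 (valence 4) → 2 H
  atom 4: C, bond orders sum to 2 (valence 4) → 2 H
  atom 5: C, bond orders sum to 2 (valence 4) → 2 H
  atom 6: C, bond orders sum to 1 (valence 4) → 3 H
  atom 7: C, bond orders sum to 2 (valence 4) → 2 H
  atom 8: C, bond orders sum to 3 (valence 4) → 1 H
  atom 9: C, bond orders sum to 2 (valence 4) → 2 H
  atom 10: C, bond orders sum to 1 (valence 4) → 3 H
  atom 11: C, bond orders sum to 4 (valence 4) → 0 H
  atom 12: C, bond orders sum to 1 (valence 4) → 3 H
  atom 13: O, bond orders sum to 2 (valence 2) → 0 H
Totals → C:11, H:22, O:1, S:1.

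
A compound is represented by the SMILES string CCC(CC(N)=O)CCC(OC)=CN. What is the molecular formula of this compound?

C10H20N2O2

Walk through each heavy atom and fill implicit hydrogens from standard valence (C 4, N 3, O 2, S 2, halogen 1):
  atom 1: C, bond orders sum to 1 (valence 4) → 3 H
  atom 2: C, bond orders sum to 2 (valence 4) → 2 H
  atom 3: C, bond orders sum to 3 (valence 4) → 1 H
  atom 4: C, bond orders sum to 2 (valence 4) → 2 H
  atom 5: C, bond orders sum to 4 (valence 4) → 0 H
  atom 6: N, bond orders sum to 1 (valence 3) → 2 H
  atom 7: O, bond orders sum to 2 (valence 2) → 0 H
  atom 8: C, bond orders sum to 2 (valence 4) → 2 H
  atom 9: C, bond orders sum to 2 (valence 4) → 2 H
  atom 10: C, bond orders sum to 4 (valence 4) → 0 H
  atom 11: O, bond orders sum to 2 (valence 2) → 0 H
  atom 12: C, bond orders sum to 1 (valence 4) → 3 H
  atom 13: C, bond orders sum to 3 (valence 4) → 1 H
  atom 14: N, bond orders sum to 1 (valence 3) → 2 H
Totals → C:10, H:20, N:2, O:2.
In Hill order: C10H20N2O2.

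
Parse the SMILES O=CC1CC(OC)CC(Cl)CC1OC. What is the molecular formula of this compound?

C10H17ClO3

Walk through each heavy atom and fill implicit hydrogens from standard valence (C 4, N 3, O 2, S 2, halogen 1):
  atom 1: O, bond orders sum to 2 (valence 2) → 0 H
  atom 2: C, bond orders sum to 3 (valence 4) → 1 H
  atom 3: C, bond orders sum to 3 (valence 4) → 1 H
  atom 4: C, bond orders sum to 2 (valence 4) → 2 H
  atom 5: C, bond orders sum to 3 (valence 4) → 1 H
  atom 6: O, bond orders sum to 2 (valence 2) → 0 H
  atom 7: C, bond orders sum to 1 (valence 4) → 3 H
  atom 8: C, bond orders sum to 2 (valence 4) → 2 H
  atom 9: C, bond orders sum to 3 (valence 4) → 1 H
  atom 10: Cl (halogen, monovalent) → 0 H
  atom 11: C, bond orders sum to 2 (valence 4) → 2 H
  atom 12: C, bond orders sum to 3 (valence 4) → 1 H
  atom 13: O, bond orders sum to 2 (valence 2) → 0 H
  atom 14: C, bond orders sum to 1 (valence 4) → 3 H
Totals → C:10, H:17, Cl:1, O:3.
In Hill order: C10H17ClO3.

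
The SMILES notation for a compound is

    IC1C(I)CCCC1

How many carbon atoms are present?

Count every carbon token in the SMILES (each C, including those in ring-closure positions and inside branches).
Carbon count: 6.

6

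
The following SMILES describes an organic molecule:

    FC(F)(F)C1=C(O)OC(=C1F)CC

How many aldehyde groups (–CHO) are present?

Scan the SMILES for the aldehyde motif — none present.
Groups that are present: 1 hydroxyl.

0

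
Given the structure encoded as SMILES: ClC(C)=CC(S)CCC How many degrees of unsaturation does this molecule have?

1

Molecular formula: C7H13ClS.
DoU = (2C + 2 + N − H − X) / 2, where X is the halogen count and O/S are ignored.
    = (2·7 + 2 + 0 − 13 − 1) / 2 = 2 / 2 = 1.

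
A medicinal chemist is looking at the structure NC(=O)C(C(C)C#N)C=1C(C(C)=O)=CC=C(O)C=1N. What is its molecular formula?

C13H15N3O3

Walk through each heavy atom and fill implicit hydrogens from standard valence (C 4, N 3, O 2, S 2, halogen 1):
  atom 1: N, bond orders sum to 1 (valence 3) → 2 H
  atom 2: C, bond orders sum to 4 (valence 4) → 0 H
  atom 3: O, bond orders sum to 2 (valence 2) → 0 H
  atom 4: C, bond orders sum to 3 (valence 4) → 1 H
  atom 5: C, bond orders sum to 3 (valence 4) → 1 H
  atom 6: C, bond orders sum to 1 (valence 4) → 3 H
  atom 7: C, bond orders sum to 4 (valence 4) → 0 H
  atom 8: N, bond orders sum to 3 (valence 3) → 0 H
  atom 9: C, bond orders sum to 4 (valence 4) → 0 H
  atom 10: C, bond orders sum to 4 (valence 4) → 0 H
  atom 11: C, bond orders sum to 4 (valence 4) → 0 H
  atom 12: C, bond orders sum to 1 (valence 4) → 3 H
  atom 13: O, bond orders sum to 2 (valence 2) → 0 H
  atom 14: C, bond orders sum to 3 (valence 4) → 1 H
  atom 15: C, bond orders sum to 3 (valence 4) → 1 H
  atom 16: C, bond orders sum to 4 (valence 4) → 0 H
  atom 17: O, bond orders sum to 1 (valence 2) → 1 H
  atom 18: C, bond orders sum to 4 (valence 4) → 0 H
  atom 19: N, bond orders sum to 1 (valence 3) → 2 H
Totals → C:13, H:15, N:3, O:3.
In Hill order: C13H15N3O3.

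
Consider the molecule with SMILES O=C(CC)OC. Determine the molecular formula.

C4H8O2

Walk through each heavy atom and fill implicit hydrogens from standard valence (C 4, N 3, O 2, S 2, halogen 1):
  atom 1: O, bond orders sum to 2 (valence 2) → 0 H
  atom 2: C, bond orders sum to 4 (valence 4) → 0 H
  atom 3: C, bond orders sum to 2 (valence 4) → 2 H
  atom 4: C, bond orders sum to 1 (valence 4) → 3 H
  atom 5: O, bond orders sum to 2 (valence 2) → 0 H
  atom 6: C, bond orders sum to 1 (valence 4) → 3 H
Totals → C:4, H:8, O:2.
In Hill order: C4H8O2.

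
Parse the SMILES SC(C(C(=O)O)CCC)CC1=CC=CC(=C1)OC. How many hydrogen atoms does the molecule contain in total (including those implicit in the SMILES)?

Walk through each heavy atom and fill implicit hydrogens from standard valence (C 4, N 3, O 2, S 2, halogen 1):
  atom 1: S, bond orders sum to 1 (valence 2) → 1 H
  atom 2: C, bond orders sum to 3 (valence 4) → 1 H
  atom 3: C, bond orders sum to 3 (valence 4) → 1 H
  atom 4: C, bond orders sum to 4 (valence 4) → 0 H
  atom 5: O, bond orders sum to 2 (valence 2) → 0 H
  atom 6: O, bond orders sum to 1 (valence 2) → 1 H
  atom 7: C, bond orders sum to 2 (valence 4) → 2 H
  atom 8: C, bond orders sum to 2 (valence 4) → 2 H
  atom 9: C, bond orders sum to 1 (valence 4) → 3 H
  atom 10: C, bond orders sum to 2 (valence 4) → 2 H
  atom 11: C, bond orders sum to 4 (valence 4) → 0 H
  atom 12: C, bond orders sum to 3 (valence 4) → 1 H
  atom 13: C, bond orders sum to 3 (valence 4) → 1 H
  atom 14: C, bond orders sum to 3 (valence 4) → 1 H
  atom 15: C, bond orders sum to 4 (valence 4) → 0 H
  atom 16: C, bond orders sum to 3 (valence 4) → 1 H
  atom 17: O, bond orders sum to 2 (valence 2) → 0 H
  atom 18: C, bond orders sum to 1 (valence 4) → 3 H
Total hydrogens: 20.

20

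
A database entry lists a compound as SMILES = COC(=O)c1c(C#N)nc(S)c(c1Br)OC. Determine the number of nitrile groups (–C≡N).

The nitrile motif appears at heavy-atom position 7 in the SMILES.
Other groups present: 1 ester, 1 ether, 1 thiol.
Nitrile count: 1.

1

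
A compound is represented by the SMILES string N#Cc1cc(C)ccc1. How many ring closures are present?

1

In SMILES, each pair of matching ring-closure digits denotes one ring-closing bond; the number of such bonds equals the number of independent rings.
Ring-closure bonds here: 1.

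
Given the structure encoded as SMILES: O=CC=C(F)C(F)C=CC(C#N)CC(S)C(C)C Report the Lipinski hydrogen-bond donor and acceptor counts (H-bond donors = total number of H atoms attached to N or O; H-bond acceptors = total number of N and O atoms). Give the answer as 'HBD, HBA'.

Donors: find every N or O and count the H atoms it carries.
  atom 1 (O): bond orders sum to 2 → 0 H
  atom 12 (N): bond orders sum to 3 → 0 H
Lipinski HBD = 0.
Acceptors: N atoms = 1, O atoms = 1 → HBA = 2.

0, 2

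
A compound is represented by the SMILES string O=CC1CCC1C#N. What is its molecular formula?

C6H7NO

Walk through each heavy atom and fill implicit hydrogens from standard valence (C 4, N 3, O 2, S 2, halogen 1):
  atom 1: O, bond orders sum to 2 (valence 2) → 0 H
  atom 2: C, bond orders sum to 3 (valence 4) → 1 H
  atom 3: C, bond orders sum to 3 (valence 4) → 1 H
  atom 4: C, bond orders sum to 2 (valence 4) → 2 H
  atom 5: C, bond orders sum to 2 (valence 4) → 2 H
  atom 6: C, bond orders sum to 3 (valence 4) → 1 H
  atom 7: C, bond orders sum to 4 (valence 4) → 0 H
  atom 8: N, bond orders sum to 3 (valence 3) → 0 H
Totals → C:6, H:7, N:1, O:1.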